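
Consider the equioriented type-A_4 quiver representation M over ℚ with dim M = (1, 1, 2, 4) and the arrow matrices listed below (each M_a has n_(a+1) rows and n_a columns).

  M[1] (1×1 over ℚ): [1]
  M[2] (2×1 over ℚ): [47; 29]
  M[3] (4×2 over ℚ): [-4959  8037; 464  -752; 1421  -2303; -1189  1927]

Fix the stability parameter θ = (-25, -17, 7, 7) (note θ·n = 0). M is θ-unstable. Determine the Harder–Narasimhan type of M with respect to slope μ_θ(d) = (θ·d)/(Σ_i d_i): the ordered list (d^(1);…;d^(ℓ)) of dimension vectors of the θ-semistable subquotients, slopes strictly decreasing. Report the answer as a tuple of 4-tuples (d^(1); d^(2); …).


Interval decomposition of M: I[1,3], I[3,4], I[4,4]^3.
HN type (ℓ=3): μ^(1)=7; μ^(2)=-17; μ^(3)=-25

((0, 0, 2, 4); (0, 1, 0, 0); (1, 0, 0, 0))


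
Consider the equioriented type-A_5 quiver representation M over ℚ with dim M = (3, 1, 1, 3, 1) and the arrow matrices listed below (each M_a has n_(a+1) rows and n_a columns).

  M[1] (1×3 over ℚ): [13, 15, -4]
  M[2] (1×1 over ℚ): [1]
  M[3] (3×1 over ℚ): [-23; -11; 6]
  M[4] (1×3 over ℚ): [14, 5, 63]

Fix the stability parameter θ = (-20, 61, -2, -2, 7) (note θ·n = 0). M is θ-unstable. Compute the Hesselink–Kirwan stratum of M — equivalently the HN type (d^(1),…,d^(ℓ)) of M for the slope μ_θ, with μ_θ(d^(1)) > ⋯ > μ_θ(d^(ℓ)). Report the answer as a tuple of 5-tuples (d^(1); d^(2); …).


Interval decomposition of M: I[1,1]^2, I[1,5], I[4,4]^2.
HN type (ℓ=3): μ^(1)=16; μ^(2)=-2; μ^(3)=-20

((0, 1, 1, 1, 1); (0, 0, 0, 2, 0); (3, 0, 0, 0, 0))


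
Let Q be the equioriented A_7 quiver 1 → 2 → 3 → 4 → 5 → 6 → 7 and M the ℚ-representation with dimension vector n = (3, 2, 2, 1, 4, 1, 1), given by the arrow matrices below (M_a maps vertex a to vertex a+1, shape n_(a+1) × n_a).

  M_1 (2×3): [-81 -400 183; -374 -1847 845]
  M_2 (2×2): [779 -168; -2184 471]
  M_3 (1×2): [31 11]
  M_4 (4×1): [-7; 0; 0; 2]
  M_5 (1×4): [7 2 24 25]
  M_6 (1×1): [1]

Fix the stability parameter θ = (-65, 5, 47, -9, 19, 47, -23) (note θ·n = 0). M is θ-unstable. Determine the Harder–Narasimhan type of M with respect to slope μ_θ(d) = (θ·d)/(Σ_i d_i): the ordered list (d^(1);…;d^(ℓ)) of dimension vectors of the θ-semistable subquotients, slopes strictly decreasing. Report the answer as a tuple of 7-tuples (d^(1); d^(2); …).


Via rank(M_{q-1}∘⋯∘M_p): M ≅ I[1,1], I[1,3], I[1,7], I[5,5]^3.
μ_θ-semistable layers: μ^(1)=47; μ^(2)=19; μ^(3)=81/5; μ^(4)=5; μ^(5)=-65

((0, 0, 1, 0, 0, 0, 0); (0, 0, 0, 0, 3, 0, 0); (0, 0, 1, 1, 1, 1, 1); (0, 2, 0, 0, 0, 0, 0); (3, 0, 0, 0, 0, 0, 0))


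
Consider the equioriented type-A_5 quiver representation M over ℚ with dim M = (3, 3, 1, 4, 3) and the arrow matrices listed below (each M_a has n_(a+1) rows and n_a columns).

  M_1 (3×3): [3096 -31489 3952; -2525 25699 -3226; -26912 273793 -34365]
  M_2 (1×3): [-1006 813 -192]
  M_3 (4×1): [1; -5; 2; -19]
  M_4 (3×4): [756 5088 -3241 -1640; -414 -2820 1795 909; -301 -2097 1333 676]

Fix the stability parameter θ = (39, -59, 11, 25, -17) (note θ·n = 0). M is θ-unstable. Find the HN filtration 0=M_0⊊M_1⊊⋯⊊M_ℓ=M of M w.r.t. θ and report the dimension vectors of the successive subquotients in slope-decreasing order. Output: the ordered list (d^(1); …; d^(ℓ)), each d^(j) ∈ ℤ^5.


Barcode: M ≅ I[1,2]^2, I[1,5], I[4,4], I[4,5]^2. HN layers by μ_θ (4 steps, strictly decreasing):
  μ^(1)=25; μ^(2)=19/3; μ^(3)=4; μ^(4)=-10

((0, 0, 0, 1, 0); (0, 0, 1, 1, 1); (0, 0, 0, 2, 2); (3, 3, 0, 0, 0))


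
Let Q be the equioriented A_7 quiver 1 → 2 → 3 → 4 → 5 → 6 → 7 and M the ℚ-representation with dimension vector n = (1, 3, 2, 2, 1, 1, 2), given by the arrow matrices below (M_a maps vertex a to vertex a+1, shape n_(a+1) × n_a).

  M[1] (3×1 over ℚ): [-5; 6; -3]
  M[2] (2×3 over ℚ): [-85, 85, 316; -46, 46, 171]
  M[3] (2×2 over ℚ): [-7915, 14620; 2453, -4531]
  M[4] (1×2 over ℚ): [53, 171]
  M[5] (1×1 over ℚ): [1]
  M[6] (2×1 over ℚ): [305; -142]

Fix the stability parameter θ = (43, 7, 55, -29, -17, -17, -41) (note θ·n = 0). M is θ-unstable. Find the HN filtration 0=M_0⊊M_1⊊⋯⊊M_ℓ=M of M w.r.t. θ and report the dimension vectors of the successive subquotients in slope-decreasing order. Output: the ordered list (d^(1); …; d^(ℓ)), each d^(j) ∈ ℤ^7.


Via rank(M_{q-1}∘⋯∘M_p): M ≅ I[1,7], I[2,2], I[2,4], I[7,7].
μ_θ-semistable layers: μ^(1)=13; μ^(2)=7; μ^(3)=1/7; μ^(4)=-41

((0, 0, 1, 1, 0, 0, 0); (0, 2, 0, 0, 0, 0, 0); (1, 1, 1, 1, 1, 1, 1); (0, 0, 0, 0, 0, 0, 1))


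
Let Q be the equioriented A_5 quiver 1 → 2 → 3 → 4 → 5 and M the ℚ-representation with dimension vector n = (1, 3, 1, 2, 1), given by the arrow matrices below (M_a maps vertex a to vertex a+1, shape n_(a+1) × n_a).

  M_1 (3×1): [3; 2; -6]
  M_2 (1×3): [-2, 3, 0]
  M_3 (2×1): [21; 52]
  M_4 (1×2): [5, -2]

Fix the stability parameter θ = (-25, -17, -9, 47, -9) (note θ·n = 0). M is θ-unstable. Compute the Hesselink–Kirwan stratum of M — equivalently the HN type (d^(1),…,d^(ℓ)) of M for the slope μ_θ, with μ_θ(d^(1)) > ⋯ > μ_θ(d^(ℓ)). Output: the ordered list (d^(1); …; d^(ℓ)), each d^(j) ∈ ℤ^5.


Via rank(M_{q-1}∘⋯∘M_p): M ≅ I[1,2], I[2,2], I[2,5], I[4,4].
μ_θ-semistable layers: μ^(1)=47; μ^(2)=19; μ^(3)=-9; μ^(4)=-17; μ^(5)=-25

((0, 0, 0, 1, 0); (0, 0, 0, 1, 1); (0, 0, 1, 0, 0); (0, 3, 0, 0, 0); (1, 0, 0, 0, 0))


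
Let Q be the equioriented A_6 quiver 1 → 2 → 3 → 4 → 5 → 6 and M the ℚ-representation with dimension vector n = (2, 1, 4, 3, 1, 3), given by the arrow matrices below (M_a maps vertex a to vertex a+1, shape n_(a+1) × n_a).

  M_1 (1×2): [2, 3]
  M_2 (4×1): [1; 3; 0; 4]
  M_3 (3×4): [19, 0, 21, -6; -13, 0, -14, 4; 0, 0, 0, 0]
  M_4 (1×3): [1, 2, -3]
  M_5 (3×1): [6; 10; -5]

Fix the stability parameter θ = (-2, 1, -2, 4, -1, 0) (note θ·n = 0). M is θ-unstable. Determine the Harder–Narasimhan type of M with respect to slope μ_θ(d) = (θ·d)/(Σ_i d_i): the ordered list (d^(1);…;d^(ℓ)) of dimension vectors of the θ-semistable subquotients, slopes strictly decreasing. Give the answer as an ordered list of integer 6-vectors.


Via rank(M_{q-1}∘⋯∘M_p): M ≅ I[1,1], I[1,6], I[3,3]^2, I[3,4], I[4,4], I[6,6]^2.
μ_θ-semistable layers: μ^(1)=4; μ^(2)=1; μ^(3)=0; μ^(4)=-1/2; μ^(5)=-2

((0, 0, 0, 2, 0, 0); (0, 0, 0, 1, 1, 1); (0, 0, 0, 0, 0, 2); (0, 1, 1, 0, 0, 0); (2, 0, 3, 0, 0, 0))


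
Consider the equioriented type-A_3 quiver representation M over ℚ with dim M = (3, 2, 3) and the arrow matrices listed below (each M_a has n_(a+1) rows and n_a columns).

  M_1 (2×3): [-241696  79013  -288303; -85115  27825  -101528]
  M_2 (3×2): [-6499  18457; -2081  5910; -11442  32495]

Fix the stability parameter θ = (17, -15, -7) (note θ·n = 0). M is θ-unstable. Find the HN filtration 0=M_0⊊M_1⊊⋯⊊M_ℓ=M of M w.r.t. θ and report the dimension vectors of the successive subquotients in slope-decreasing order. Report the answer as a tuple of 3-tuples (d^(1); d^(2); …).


Interval decomposition of M: I[1,1], I[1,3]^2, I[3,3].
HN type (ℓ=3): μ^(1)=17; μ^(2)=-5/3; μ^(3)=-7

((1, 0, 0); (2, 2, 2); (0, 0, 1))


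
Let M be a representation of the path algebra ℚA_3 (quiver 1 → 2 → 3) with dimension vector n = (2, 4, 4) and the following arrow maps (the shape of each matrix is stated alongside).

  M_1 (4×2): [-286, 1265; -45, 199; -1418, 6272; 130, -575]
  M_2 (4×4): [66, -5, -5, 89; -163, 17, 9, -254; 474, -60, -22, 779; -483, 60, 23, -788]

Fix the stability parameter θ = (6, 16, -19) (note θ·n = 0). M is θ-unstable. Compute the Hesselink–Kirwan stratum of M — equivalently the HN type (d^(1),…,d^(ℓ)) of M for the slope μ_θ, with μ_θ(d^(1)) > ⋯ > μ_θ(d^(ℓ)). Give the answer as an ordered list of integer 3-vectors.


Via rank(M_{q-1}∘⋯∘M_p): M ≅ I[1,3]^2, I[2,3]^2.
μ_θ-semistable layers: μ^(1)=1; μ^(2)=-3/2

((2, 2, 2); (0, 2, 2))


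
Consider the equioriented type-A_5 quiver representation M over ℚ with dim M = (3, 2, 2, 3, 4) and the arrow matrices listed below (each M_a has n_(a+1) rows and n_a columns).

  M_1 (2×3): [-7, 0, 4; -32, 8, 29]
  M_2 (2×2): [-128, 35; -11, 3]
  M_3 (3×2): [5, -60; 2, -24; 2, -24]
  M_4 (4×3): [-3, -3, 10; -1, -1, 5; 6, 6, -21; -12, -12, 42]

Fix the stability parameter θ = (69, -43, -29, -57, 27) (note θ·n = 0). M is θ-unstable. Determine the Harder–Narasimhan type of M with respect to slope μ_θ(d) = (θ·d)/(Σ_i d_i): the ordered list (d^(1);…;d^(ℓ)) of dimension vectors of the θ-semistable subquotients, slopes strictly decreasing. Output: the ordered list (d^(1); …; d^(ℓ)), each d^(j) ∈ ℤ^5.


Interval decomposition of M: I[1,1], I[1,3], I[1,5], I[4,4], I[4,5], I[5,5]^2.
HN type (ℓ=5): μ^(1)=69; μ^(2)=27; μ^(3)=-1; μ^(4)=-15; μ^(5)=-57

((1, 0, 0, 0, 0); (0, 0, 0, 0, 4); (1, 1, 1, 0, 0); (1, 1, 1, 1, 0); (0, 0, 0, 2, 0))


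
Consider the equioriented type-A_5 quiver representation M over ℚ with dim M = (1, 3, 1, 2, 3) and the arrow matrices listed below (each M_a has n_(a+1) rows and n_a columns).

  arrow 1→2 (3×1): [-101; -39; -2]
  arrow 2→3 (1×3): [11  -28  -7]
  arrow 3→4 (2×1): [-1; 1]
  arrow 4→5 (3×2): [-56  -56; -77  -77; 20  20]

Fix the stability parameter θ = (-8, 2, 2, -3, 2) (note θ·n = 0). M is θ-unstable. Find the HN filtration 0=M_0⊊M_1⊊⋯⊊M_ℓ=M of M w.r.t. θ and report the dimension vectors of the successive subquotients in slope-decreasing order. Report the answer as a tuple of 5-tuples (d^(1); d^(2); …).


Barcode: M ≅ I[1,4], I[2,2]^2, I[4,5], I[5,5]^2. HN layers by μ_θ (4 steps, strictly decreasing):
  μ^(1)=2; μ^(2)=1/3; μ^(3)=-3; μ^(4)=-8

((0, 2, 0, 0, 3); (0, 1, 1, 1, 0); (0, 0, 0, 1, 0); (1, 0, 0, 0, 0))


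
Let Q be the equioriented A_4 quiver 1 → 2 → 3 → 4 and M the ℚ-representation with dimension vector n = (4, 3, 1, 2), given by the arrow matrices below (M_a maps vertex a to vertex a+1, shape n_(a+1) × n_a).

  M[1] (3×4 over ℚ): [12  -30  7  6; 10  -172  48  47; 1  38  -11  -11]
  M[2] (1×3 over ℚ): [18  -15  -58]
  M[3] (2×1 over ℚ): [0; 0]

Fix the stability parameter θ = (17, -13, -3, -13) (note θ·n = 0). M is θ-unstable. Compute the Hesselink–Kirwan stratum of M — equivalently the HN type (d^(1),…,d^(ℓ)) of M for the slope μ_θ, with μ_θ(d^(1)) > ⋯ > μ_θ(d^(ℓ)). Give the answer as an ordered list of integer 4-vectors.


Barcode: M ≅ I[1,1], I[1,2]^2, I[1,3], I[4,4]^2. HN layers by μ_θ (4 steps, strictly decreasing):
  μ^(1)=17; μ^(2)=2; μ^(3)=1/3; μ^(4)=-13

((1, 0, 0, 0); (2, 2, 0, 0); (1, 1, 1, 0); (0, 0, 0, 2))


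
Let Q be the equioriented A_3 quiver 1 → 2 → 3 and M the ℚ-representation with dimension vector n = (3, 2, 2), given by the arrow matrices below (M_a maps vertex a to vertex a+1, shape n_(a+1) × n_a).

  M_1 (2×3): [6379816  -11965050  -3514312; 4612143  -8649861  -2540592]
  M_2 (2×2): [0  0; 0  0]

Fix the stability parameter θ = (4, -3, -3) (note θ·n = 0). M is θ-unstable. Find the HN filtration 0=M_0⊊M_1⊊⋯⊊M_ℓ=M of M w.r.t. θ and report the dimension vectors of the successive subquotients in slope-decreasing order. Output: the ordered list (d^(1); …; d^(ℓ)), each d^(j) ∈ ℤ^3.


Interval decomposition of M: I[1,1], I[1,2]^2, I[3,3]^2.
HN type (ℓ=3): μ^(1)=4; μ^(2)=1/2; μ^(3)=-3

((1, 0, 0); (2, 2, 0); (0, 0, 2))


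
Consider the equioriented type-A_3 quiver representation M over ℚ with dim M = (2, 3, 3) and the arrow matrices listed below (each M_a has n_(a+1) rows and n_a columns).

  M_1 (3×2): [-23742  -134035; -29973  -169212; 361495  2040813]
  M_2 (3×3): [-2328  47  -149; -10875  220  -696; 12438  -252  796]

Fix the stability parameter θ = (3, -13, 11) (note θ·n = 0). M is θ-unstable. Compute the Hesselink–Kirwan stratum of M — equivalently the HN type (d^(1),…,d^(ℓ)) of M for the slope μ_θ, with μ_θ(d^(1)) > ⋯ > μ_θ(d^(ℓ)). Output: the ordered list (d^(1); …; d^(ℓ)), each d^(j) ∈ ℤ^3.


Via rank(M_{q-1}∘⋯∘M_p): M ≅ I[1,2], I[1,3], I[2,3], I[3,3].
μ_θ-semistable layers: μ^(1)=11; μ^(2)=-5; μ^(3)=-13

((0, 0, 3); (2, 2, 0); (0, 1, 0))


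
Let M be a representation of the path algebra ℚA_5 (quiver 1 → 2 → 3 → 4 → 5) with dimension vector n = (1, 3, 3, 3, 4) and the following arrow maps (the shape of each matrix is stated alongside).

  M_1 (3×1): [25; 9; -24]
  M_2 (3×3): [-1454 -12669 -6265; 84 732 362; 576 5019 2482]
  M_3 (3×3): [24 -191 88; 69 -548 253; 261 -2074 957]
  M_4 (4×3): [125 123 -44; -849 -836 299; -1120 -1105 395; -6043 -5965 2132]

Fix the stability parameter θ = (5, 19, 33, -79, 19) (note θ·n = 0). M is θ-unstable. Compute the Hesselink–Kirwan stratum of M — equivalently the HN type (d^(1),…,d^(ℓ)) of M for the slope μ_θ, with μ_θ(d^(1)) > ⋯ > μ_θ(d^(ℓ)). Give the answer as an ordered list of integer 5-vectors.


Barcode: M ≅ I[1,3], I[2,2], I[2,5], I[3,4], I[4,5], I[5,5]^2. HN layers by μ_θ (6 steps, strictly decreasing):
  μ^(1)=33; μ^(2)=19; μ^(3)=5; μ^(4)=-9; μ^(5)=-23; μ^(6)=-79

((0, 0, 1, 0, 0); (0, 2, 0, 0, 4); (1, 0, 0, 0, 0); (0, 1, 1, 1, 0); (0, 0, 1, 1, 0); (0, 0, 0, 1, 0))


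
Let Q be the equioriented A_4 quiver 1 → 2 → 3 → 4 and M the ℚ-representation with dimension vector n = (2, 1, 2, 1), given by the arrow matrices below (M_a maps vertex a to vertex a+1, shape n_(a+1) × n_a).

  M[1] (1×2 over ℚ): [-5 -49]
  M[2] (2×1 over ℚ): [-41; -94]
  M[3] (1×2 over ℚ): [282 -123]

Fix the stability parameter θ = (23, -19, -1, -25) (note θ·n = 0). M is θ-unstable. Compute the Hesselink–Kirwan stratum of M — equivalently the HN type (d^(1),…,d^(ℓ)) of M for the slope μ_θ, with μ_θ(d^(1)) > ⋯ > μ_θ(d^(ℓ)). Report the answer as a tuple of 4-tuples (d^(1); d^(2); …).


Barcode: M ≅ I[1,1], I[1,3], I[3,4]. HN layers by μ_θ (3 steps, strictly decreasing):
  μ^(1)=23; μ^(2)=1; μ^(3)=-13

((1, 0, 0, 0); (1, 1, 1, 0); (0, 0, 1, 1))


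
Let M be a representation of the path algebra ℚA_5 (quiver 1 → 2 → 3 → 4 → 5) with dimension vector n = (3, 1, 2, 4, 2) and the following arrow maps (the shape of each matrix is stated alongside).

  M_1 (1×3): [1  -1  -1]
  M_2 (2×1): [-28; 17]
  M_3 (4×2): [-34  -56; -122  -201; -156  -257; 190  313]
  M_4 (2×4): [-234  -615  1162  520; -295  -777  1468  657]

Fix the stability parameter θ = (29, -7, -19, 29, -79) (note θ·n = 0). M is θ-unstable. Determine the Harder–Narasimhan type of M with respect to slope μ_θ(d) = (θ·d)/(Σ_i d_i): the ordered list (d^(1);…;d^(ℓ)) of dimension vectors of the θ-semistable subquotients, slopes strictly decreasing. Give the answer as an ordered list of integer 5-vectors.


Barcode: M ≅ I[1,1]^2, I[1,5], I[3,5], I[4,4]^2. HN layers by μ_θ (3 steps, strictly decreasing):
  μ^(1)=29; μ^(2)=-47/5; μ^(3)=-23

((2, 0, 0, 2, 0); (1, 1, 1, 1, 1); (0, 0, 1, 1, 1))


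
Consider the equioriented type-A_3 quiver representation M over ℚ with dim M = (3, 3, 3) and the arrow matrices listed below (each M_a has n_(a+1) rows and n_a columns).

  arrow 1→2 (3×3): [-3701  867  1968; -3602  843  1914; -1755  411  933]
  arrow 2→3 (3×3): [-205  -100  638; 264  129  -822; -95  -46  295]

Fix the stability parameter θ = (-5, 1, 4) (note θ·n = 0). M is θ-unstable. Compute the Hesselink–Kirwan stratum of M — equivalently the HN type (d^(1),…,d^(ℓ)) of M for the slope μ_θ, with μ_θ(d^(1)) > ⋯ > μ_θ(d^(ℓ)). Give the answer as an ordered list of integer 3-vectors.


Via rank(M_{q-1}∘⋯∘M_p): M ≅ I[1,3]^3.
μ_θ-semistable layers: μ^(1)=4; μ^(2)=1; μ^(3)=-5

((0, 0, 3); (0, 3, 0); (3, 0, 0))


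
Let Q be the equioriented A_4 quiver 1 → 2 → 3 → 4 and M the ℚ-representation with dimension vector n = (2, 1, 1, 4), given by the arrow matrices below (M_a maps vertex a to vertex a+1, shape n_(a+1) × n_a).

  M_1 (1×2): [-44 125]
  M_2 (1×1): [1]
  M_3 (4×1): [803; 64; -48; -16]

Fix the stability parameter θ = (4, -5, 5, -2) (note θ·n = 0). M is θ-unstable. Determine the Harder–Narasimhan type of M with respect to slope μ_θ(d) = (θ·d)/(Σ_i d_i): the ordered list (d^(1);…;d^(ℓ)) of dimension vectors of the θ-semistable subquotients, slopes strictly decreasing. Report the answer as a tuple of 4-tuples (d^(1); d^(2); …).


Barcode: M ≅ I[1,1], I[1,4], I[4,4]^3. HN layers by μ_θ (4 steps, strictly decreasing):
  μ^(1)=4; μ^(2)=3/2; μ^(3)=-1/2; μ^(4)=-2

((1, 0, 0, 0); (0, 0, 1, 1); (1, 1, 0, 0); (0, 0, 0, 3))


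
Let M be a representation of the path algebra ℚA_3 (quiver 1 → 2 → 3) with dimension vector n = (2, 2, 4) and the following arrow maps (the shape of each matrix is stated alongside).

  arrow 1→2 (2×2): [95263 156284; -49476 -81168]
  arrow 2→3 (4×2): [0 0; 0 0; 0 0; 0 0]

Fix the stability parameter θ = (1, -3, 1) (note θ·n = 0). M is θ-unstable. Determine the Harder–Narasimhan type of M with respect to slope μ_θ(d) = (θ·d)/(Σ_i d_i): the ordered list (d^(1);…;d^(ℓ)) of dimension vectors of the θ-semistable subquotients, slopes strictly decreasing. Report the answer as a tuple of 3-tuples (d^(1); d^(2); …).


Interval decomposition of M: I[1,1], I[1,2], I[2,2], I[3,3]^4.
HN type (ℓ=3): μ^(1)=1; μ^(2)=-1; μ^(3)=-3

((1, 0, 4); (1, 1, 0); (0, 1, 0))


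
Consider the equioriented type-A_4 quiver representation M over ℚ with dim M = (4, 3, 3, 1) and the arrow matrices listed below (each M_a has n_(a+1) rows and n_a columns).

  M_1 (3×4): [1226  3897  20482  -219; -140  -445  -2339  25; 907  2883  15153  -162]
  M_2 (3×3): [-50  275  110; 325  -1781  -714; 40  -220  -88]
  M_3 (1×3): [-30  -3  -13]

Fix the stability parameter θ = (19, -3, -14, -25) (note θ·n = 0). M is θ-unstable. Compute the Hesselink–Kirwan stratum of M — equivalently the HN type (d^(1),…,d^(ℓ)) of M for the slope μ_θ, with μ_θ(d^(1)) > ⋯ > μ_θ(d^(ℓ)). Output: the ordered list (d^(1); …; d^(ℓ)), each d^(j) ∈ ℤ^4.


Interval decomposition of M: I[1,1], I[1,2], I[1,3], I[1,4], I[3,3].
HN type (ℓ=5): μ^(1)=19; μ^(2)=8; μ^(3)=2/3; μ^(4)=-23/4; μ^(5)=-14

((1, 0, 0, 0); (1, 1, 0, 0); (1, 1, 1, 0); (1, 1, 1, 1); (0, 0, 1, 0))


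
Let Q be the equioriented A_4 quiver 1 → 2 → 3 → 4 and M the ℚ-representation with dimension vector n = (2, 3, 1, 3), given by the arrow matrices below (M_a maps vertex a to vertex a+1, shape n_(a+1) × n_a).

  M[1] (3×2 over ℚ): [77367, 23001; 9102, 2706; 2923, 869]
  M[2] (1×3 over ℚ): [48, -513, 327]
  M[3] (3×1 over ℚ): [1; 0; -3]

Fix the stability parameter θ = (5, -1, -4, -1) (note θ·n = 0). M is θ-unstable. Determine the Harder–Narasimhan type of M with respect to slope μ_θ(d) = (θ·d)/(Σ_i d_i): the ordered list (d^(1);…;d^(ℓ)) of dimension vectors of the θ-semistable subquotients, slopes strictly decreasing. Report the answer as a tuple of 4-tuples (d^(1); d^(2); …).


Interval decomposition of M: I[1,1], I[1,4], I[2,2]^2, I[4,4]^2.
HN type (ℓ=3): μ^(1)=5; μ^(2)=-1/4; μ^(3)=-1

((1, 0, 0, 0); (1, 1, 1, 1); (0, 2, 0, 2))


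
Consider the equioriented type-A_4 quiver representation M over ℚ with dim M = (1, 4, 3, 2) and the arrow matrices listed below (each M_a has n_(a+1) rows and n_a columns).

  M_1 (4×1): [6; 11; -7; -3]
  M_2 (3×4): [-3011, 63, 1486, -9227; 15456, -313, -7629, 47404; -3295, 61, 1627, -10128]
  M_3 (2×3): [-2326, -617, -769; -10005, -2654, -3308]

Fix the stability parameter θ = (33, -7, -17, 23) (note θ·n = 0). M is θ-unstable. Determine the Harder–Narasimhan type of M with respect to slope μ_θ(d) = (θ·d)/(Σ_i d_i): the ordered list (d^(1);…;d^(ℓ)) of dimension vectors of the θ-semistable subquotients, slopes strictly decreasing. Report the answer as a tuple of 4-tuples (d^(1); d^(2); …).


Interval decomposition of M: I[1,4], I[2,2], I[2,3], I[2,4].
HN type (ℓ=4): μ^(1)=23; μ^(2)=3; μ^(3)=-7; μ^(4)=-12

((0, 0, 0, 2); (1, 1, 1, 0); (0, 1, 0, 0); (0, 2, 2, 0))


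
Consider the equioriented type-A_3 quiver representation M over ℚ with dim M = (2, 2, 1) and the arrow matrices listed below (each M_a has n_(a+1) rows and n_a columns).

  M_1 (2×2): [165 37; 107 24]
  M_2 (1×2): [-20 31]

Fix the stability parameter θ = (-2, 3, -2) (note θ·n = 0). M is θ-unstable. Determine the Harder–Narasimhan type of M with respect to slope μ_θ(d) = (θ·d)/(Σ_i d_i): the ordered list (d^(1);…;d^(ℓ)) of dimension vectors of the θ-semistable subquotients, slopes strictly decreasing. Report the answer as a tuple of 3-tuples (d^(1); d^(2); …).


Interval decomposition of M: I[1,2], I[1,3].
HN type (ℓ=3): μ^(1)=3; μ^(2)=1/2; μ^(3)=-2

((0, 1, 0); (0, 1, 1); (2, 0, 0))


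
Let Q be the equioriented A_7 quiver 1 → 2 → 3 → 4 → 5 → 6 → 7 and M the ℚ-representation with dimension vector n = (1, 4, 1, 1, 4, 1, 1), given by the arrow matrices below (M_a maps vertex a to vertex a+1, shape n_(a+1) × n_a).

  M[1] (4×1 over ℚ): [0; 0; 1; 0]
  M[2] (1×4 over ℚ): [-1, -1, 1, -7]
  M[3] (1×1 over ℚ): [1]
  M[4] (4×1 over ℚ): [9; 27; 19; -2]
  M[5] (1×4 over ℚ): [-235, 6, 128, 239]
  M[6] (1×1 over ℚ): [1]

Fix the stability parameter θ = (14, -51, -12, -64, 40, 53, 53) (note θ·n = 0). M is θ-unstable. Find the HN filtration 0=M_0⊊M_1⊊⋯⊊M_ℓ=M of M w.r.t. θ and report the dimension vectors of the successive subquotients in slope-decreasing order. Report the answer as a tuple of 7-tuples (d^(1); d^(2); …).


Via rank(M_{q-1}∘⋯∘M_p): M ≅ I[1,7], I[2,2]^3, I[5,5]^3.
μ_θ-semistable layers: μ^(1)=53; μ^(2)=40; μ^(3)=-113/4; μ^(4)=-51

((0, 0, 0, 0, 0, 1, 1); (0, 0, 0, 0, 4, 0, 0); (1, 1, 1, 1, 0, 0, 0); (0, 3, 0, 0, 0, 0, 0))


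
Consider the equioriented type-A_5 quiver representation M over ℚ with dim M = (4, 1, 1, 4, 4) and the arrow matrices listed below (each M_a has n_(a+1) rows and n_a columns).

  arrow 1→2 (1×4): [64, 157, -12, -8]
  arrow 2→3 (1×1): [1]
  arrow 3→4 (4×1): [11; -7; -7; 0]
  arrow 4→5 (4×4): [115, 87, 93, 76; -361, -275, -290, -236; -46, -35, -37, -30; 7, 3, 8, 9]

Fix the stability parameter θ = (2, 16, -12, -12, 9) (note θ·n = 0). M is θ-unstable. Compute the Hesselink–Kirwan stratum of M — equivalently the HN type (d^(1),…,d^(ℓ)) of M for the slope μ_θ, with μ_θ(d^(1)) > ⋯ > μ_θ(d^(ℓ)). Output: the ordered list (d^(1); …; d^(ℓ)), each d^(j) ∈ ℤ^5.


Via rank(M_{q-1}∘⋯∘M_p): M ≅ I[1,1]^3, I[1,5], I[4,5]^3.
μ_θ-semistable layers: μ^(1)=9; μ^(2)=2; μ^(3)=-3/2; μ^(4)=-12

((0, 0, 0, 0, 4); (3, 0, 0, 0, 0); (1, 1, 1, 1, 0); (0, 0, 0, 3, 0))


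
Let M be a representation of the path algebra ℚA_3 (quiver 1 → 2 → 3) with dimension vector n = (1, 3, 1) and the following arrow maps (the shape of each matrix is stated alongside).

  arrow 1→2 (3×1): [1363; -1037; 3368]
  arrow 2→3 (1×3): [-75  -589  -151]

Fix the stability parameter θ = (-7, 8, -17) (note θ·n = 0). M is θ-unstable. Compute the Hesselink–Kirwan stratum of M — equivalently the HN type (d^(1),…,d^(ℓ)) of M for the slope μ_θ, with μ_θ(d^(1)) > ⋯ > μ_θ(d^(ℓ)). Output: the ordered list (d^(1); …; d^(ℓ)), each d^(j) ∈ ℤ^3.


Barcode: M ≅ I[1,2], I[2,2], I[2,3]. HN layers by μ_θ (3 steps, strictly decreasing):
  μ^(1)=8; μ^(2)=-9/2; μ^(3)=-7

((0, 2, 0); (0, 1, 1); (1, 0, 0))


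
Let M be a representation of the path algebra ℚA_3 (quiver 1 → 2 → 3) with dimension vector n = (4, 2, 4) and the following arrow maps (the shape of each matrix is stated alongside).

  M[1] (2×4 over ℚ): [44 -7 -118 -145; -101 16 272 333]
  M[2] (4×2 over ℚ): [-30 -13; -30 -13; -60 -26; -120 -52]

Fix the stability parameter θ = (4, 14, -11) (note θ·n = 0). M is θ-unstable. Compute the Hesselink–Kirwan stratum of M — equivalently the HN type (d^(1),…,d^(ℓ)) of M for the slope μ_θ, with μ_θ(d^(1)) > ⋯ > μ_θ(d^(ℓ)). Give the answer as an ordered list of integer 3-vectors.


Via rank(M_{q-1}∘⋯∘M_p): M ≅ I[1,1]^2, I[1,2], I[1,3], I[3,3]^3.
μ_θ-semistable layers: μ^(1)=14; μ^(2)=4; μ^(3)=7/3; μ^(4)=-11

((0, 1, 0); (3, 0, 0); (1, 1, 1); (0, 0, 3))


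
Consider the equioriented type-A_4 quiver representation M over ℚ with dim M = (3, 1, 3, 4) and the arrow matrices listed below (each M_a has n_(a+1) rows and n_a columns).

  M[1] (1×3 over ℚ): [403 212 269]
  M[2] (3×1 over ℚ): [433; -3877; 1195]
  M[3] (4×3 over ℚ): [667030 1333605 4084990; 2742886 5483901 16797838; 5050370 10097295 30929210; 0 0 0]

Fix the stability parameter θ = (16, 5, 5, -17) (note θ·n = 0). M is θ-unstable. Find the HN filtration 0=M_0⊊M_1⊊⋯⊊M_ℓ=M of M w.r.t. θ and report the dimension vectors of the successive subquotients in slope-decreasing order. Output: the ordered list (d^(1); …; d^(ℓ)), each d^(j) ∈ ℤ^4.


Via rank(M_{q-1}∘⋯∘M_p): M ≅ I[1,1]^2, I[1,4], I[3,3]^2, I[4,4]^3.
μ_θ-semistable layers: μ^(1)=16; μ^(2)=5; μ^(3)=9/4; μ^(4)=-17

((2, 0, 0, 0); (0, 0, 2, 0); (1, 1, 1, 1); (0, 0, 0, 3))


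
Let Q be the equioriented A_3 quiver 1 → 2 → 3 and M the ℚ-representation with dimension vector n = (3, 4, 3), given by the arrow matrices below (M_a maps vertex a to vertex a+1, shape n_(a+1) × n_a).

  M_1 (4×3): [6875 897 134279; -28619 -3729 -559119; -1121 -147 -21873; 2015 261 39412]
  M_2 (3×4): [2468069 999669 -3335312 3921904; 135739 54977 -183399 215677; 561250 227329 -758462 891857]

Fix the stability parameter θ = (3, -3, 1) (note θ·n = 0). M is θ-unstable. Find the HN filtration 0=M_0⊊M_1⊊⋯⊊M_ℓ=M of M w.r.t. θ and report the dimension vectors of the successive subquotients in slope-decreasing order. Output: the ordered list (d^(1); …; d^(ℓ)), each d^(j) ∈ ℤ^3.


Barcode: M ≅ I[1,1], I[1,2], I[1,3], I[2,3]^2. HN layers by μ_θ (4 steps, strictly decreasing):
  μ^(1)=3; μ^(2)=1; μ^(3)=0; μ^(4)=-3

((1, 0, 0); (0, 0, 3); (2, 2, 0); (0, 2, 0))


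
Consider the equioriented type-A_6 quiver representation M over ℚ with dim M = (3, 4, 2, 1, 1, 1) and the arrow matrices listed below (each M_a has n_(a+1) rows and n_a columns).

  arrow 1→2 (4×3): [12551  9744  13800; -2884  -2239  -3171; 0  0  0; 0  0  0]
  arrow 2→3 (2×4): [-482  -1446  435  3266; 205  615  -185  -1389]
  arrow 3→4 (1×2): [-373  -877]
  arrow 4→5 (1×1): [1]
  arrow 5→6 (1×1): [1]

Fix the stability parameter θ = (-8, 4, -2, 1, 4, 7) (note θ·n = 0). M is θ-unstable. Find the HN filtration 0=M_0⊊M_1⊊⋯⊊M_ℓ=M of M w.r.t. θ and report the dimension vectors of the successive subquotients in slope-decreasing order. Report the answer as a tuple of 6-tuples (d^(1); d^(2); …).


Via rank(M_{q-1}∘⋯∘M_p): M ≅ I[1,1], I[1,2], I[1,6], I[2,2], I[2,3].
μ_θ-semistable layers: μ^(1)=7; μ^(2)=4; μ^(3)=1; μ^(4)=-8

((0, 0, 0, 0, 0, 1); (0, 2, 0, 0, 1, 0); (0, 2, 2, 1, 0, 0); (3, 0, 0, 0, 0, 0))


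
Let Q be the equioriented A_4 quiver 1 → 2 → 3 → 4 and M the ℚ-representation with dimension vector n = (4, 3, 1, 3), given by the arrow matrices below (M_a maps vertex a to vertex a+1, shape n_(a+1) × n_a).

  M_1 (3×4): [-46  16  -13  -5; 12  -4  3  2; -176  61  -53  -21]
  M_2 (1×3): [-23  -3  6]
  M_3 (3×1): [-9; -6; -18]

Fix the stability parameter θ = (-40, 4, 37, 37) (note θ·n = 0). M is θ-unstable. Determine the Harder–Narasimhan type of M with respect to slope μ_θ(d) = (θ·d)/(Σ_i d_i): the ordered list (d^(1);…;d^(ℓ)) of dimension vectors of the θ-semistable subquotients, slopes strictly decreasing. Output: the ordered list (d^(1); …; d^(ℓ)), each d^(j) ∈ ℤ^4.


Interval decomposition of M: I[1,1], I[1,2]^2, I[1,4], I[4,4]^2.
HN type (ℓ=3): μ^(1)=37; μ^(2)=4; μ^(3)=-40

((0, 0, 1, 3); (0, 3, 0, 0); (4, 0, 0, 0))


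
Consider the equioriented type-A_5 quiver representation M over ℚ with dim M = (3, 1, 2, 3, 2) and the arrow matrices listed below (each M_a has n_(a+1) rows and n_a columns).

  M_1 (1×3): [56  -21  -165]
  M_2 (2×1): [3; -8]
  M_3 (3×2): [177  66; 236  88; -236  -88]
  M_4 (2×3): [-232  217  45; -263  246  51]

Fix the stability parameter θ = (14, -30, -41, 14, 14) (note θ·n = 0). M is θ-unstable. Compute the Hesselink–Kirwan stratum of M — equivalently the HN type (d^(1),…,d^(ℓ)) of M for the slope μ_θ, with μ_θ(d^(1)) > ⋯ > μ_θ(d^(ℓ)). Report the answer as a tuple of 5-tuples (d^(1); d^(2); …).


Interval decomposition of M: I[1,1]^2, I[1,5], I[3,3], I[4,4], I[4,5].
HN type (ℓ=3): μ^(1)=14; μ^(2)=-19; μ^(3)=-41

((2, 0, 0, 3, 2); (1, 1, 1, 0, 0); (0, 0, 1, 0, 0))


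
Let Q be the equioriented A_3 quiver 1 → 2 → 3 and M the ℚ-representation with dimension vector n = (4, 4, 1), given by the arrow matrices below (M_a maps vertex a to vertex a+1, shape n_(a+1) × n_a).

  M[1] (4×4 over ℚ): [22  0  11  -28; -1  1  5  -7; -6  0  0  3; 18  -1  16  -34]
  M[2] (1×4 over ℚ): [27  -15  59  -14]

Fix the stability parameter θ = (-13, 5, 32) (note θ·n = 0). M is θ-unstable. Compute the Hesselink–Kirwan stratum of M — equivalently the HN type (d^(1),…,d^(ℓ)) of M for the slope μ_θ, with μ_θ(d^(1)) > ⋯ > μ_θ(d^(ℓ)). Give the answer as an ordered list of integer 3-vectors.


Interval decomposition of M: I[1,2]^3, I[1,3].
HN type (ℓ=3): μ^(1)=32; μ^(2)=5; μ^(3)=-13

((0, 0, 1); (0, 4, 0); (4, 0, 0))


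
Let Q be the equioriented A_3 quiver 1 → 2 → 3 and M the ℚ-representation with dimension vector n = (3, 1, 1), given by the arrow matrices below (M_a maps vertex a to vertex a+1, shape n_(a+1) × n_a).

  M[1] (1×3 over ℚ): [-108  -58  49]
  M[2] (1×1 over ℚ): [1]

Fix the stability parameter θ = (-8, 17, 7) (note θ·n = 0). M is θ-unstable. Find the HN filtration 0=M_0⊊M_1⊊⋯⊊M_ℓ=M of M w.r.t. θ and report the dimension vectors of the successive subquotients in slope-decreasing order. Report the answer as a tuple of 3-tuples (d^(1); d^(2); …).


Via rank(M_{q-1}∘⋯∘M_p): M ≅ I[1,1]^2, I[1,3].
μ_θ-semistable layers: μ^(1)=12; μ^(2)=-8

((0, 1, 1); (3, 0, 0))


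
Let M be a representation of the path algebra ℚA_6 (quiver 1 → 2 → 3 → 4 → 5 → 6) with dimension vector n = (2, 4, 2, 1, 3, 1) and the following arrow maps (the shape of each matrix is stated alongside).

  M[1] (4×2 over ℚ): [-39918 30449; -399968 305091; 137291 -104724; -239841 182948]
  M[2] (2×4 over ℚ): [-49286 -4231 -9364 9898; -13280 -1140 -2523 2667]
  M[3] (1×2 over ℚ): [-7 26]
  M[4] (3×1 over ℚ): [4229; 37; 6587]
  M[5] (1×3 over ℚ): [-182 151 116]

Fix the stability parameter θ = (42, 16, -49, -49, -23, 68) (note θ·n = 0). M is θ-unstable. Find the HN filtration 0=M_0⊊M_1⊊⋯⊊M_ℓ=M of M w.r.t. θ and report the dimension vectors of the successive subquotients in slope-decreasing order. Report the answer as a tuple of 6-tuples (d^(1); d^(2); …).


Interval decomposition of M: I[1,3], I[1,6], I[2,2]^2, I[5,5]^2.
HN type (ℓ=5): μ^(1)=68; μ^(2)=16; μ^(3)=3; μ^(4)=-63/5; μ^(5)=-23

((0, 0, 0, 0, 0, 1); (0, 2, 0, 0, 0, 0); (1, 1, 1, 0, 0, 0); (1, 1, 1, 1, 1, 0); (0, 0, 0, 0, 2, 0))


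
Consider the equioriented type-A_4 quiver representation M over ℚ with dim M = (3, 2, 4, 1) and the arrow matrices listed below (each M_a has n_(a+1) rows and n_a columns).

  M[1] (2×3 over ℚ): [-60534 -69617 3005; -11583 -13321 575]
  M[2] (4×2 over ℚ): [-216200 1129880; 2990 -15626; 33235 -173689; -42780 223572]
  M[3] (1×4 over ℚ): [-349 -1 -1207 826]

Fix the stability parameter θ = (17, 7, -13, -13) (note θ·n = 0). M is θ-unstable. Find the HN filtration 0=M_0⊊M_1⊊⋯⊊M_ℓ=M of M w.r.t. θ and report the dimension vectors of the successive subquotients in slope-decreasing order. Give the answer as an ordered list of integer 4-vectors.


Interval decomposition of M: I[1,1], I[1,2], I[1,4], I[3,3]^3.
HN type (ℓ=4): μ^(1)=17; μ^(2)=12; μ^(3)=-1/2; μ^(4)=-13

((1, 0, 0, 0); (1, 1, 0, 0); (1, 1, 1, 1); (0, 0, 3, 0))


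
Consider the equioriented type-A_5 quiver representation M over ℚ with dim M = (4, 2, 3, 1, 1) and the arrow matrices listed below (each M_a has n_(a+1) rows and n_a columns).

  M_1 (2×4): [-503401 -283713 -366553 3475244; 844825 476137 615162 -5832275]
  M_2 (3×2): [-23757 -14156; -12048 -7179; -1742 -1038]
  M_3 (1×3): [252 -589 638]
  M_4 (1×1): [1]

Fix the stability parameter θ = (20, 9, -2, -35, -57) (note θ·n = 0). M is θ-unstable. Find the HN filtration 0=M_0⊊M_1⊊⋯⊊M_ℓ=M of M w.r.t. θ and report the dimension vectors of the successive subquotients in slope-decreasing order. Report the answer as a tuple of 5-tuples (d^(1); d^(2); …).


Interval decomposition of M: I[1,1]^2, I[1,3], I[1,5], I[3,3].
HN type (ℓ=4): μ^(1)=20; μ^(2)=9; μ^(3)=-2; μ^(4)=-13

((2, 0, 0, 0, 0); (1, 1, 1, 0, 0); (0, 0, 1, 0, 0); (1, 1, 1, 1, 1))


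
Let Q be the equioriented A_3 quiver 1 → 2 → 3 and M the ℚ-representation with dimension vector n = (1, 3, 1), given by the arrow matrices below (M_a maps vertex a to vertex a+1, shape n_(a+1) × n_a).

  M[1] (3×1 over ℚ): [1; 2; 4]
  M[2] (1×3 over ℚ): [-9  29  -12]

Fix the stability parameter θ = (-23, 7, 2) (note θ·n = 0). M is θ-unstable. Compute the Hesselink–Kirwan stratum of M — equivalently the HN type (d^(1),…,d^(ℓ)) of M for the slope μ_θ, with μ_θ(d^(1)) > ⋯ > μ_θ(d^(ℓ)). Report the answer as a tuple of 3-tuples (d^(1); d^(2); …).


Via rank(M_{q-1}∘⋯∘M_p): M ≅ I[1,3], I[2,2]^2.
μ_θ-semistable layers: μ^(1)=7; μ^(2)=9/2; μ^(3)=-23

((0, 2, 0); (0, 1, 1); (1, 0, 0))


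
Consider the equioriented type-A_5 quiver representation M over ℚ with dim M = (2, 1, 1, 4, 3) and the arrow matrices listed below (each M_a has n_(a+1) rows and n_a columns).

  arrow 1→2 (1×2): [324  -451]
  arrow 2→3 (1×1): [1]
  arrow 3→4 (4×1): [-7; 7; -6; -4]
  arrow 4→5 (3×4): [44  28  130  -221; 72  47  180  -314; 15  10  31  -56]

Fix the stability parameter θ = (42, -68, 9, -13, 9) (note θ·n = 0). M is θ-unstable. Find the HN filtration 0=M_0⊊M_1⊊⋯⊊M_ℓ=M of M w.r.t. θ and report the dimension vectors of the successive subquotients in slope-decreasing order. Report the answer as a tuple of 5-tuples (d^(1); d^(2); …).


Barcode: M ≅ I[1,1], I[1,5], I[4,4], I[4,5]^2. HN layers by μ_θ (4 steps, strictly decreasing):
  μ^(1)=42; μ^(2)=9; μ^(3)=-2; μ^(4)=-13

((1, 0, 0, 0, 0); (0, 0, 0, 0, 3); (0, 0, 1, 1, 0); (1, 1, 0, 3, 0))


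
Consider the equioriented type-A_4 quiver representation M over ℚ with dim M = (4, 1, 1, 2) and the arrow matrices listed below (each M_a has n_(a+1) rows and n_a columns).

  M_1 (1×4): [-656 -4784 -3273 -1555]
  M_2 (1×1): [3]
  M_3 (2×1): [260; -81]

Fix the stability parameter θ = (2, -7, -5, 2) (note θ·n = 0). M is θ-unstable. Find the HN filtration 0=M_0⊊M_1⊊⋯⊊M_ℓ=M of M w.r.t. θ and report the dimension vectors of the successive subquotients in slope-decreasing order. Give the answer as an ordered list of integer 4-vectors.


Interval decomposition of M: I[1,1]^3, I[1,4], I[4,4].
HN type (ℓ=2): μ^(1)=2; μ^(2)=-10/3

((3, 0, 0, 2); (1, 1, 1, 0))


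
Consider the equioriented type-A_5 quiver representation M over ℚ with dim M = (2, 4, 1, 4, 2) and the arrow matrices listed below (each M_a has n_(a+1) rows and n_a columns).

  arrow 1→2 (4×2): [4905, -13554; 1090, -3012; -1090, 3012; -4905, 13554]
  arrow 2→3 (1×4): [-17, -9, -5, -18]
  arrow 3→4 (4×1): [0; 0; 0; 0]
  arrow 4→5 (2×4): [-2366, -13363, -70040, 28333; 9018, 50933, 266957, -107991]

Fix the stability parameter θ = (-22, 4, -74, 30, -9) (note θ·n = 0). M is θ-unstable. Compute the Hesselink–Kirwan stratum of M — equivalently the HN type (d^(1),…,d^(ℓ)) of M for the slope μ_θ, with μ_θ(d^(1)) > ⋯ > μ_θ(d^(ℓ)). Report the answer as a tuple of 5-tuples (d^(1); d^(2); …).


Barcode: M ≅ I[1,1], I[1,3], I[2,2]^3, I[4,4]^2, I[4,5]^2. HN layers by μ_θ (5 steps, strictly decreasing):
  μ^(1)=30; μ^(2)=21/2; μ^(3)=4; μ^(4)=-22; μ^(5)=-92/3

((0, 0, 0, 2, 0); (0, 0, 0, 2, 2); (0, 3, 0, 0, 0); (1, 0, 0, 0, 0); (1, 1, 1, 0, 0))


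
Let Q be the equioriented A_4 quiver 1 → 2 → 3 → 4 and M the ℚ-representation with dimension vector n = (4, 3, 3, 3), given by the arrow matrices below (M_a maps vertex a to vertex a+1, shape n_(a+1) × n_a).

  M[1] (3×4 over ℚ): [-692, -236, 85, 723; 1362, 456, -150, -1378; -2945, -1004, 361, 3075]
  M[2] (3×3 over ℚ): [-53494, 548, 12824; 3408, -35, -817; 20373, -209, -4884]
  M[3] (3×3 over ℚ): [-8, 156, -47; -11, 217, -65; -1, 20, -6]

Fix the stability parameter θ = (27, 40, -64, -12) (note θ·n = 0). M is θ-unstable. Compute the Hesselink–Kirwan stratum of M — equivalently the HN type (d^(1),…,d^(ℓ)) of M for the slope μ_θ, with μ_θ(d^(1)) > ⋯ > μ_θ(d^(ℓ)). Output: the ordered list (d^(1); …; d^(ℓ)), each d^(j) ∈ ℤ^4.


Barcode: M ≅ I[1,1]^2, I[1,4]^2, I[2,4]. HN layers by μ_θ (3 steps, strictly decreasing):
  μ^(1)=27; μ^(2)=-9/4; μ^(3)=-12

((2, 0, 0, 0); (2, 2, 2, 2); (0, 1, 1, 1))


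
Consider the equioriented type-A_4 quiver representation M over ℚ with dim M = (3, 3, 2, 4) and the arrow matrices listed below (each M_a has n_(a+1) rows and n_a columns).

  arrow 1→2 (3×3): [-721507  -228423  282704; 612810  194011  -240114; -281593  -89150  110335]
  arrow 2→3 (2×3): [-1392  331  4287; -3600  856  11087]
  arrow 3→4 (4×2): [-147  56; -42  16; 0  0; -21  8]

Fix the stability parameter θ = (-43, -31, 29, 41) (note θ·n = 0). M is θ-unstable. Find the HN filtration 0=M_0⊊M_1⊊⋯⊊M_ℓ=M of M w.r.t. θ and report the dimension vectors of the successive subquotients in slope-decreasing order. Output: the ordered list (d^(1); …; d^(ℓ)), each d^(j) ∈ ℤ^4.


Via rank(M_{q-1}∘⋯∘M_p): M ≅ I[1,2], I[1,3], I[1,4], I[4,4]^3.
μ_θ-semistable layers: μ^(1)=41; μ^(2)=29; μ^(3)=-31; μ^(4)=-43

((0, 0, 0, 4); (0, 0, 2, 0); (0, 3, 0, 0); (3, 0, 0, 0))


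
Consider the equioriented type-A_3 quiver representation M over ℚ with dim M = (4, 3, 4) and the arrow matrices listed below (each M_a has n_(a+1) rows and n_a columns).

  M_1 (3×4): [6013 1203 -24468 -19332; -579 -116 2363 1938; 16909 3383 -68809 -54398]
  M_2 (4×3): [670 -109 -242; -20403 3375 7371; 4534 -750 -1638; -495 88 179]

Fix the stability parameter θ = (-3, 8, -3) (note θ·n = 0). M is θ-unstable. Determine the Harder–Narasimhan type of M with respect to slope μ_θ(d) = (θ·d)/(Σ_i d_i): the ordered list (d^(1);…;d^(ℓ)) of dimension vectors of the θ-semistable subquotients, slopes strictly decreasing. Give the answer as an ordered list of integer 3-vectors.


Interval decomposition of M: I[1,1], I[1,2], I[1,3]^2, I[3,3]^2.
HN type (ℓ=3): μ^(1)=8; μ^(2)=5/2; μ^(3)=-3

((0, 1, 0); (0, 2, 2); (4, 0, 2))


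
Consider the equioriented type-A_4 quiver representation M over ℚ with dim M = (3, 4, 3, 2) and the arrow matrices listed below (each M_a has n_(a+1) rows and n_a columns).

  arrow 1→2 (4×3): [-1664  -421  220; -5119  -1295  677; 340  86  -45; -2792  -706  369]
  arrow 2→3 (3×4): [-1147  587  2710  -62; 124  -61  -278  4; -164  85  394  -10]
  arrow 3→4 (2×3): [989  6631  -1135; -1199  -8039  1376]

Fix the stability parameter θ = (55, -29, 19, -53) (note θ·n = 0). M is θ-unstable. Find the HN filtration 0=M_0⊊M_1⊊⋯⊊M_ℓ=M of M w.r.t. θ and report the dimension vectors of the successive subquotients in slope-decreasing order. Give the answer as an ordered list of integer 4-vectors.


Via rank(M_{q-1}∘⋯∘M_p): M ≅ I[1,3], I[1,4]^2, I[2,2].
μ_θ-semistable layers: μ^(1)=19; μ^(2)=13; μ^(3)=-2; μ^(4)=-29

((0, 0, 1, 0); (1, 1, 0, 0); (2, 2, 2, 2); (0, 1, 0, 0))


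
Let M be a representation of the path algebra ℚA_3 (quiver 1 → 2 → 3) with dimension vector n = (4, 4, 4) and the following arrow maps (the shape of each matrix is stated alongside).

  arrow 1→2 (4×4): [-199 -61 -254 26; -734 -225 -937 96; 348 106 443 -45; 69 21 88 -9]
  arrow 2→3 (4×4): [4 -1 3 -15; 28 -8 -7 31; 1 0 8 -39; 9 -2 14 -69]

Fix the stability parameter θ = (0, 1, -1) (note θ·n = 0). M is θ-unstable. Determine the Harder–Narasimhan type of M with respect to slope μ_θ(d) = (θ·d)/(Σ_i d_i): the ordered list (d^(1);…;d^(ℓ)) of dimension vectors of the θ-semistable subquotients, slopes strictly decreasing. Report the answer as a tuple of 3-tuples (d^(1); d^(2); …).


Barcode: M ≅ I[1,2], I[1,3]^3, I[3,3]. HN layers by μ_θ (3 steps, strictly decreasing):
  μ^(1)=1; μ^(2)=0; μ^(3)=-1

((0, 1, 0); (4, 3, 3); (0, 0, 1))
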